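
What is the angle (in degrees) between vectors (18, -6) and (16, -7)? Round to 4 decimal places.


dot = 18*16 + -6*-7 = 330
|u| = 18.9737, |v| = 17.4642
cos(angle) = 0.9959
angle = 5.1944 degrees

5.1944 degrees


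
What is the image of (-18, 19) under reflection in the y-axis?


Reflection across y-axis: (x, y) -> (-x, y)
(-18, 19) -> (18, 19)

(18, 19)


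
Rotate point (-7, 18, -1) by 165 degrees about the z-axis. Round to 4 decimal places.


x' = -7*cos(165) - 18*sin(165) = 2.1027
y' = -7*sin(165) + 18*cos(165) = -19.1984
z' = -1

(2.1027, -19.1984, -1)


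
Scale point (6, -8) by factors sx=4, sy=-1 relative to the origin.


Scaling: (x*sx, y*sy) = (6*4, -8*-1) = (24, 8)

(24, 8)


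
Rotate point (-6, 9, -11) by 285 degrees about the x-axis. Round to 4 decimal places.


x' = -6
y' = 9*cos(285) - -11*sin(285) = -8.2958
z' = 9*sin(285) + -11*cos(285) = -11.5403

(-6, -8.2958, -11.5403)


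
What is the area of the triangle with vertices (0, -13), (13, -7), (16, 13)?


Area = |x1(y2-y3) + x2(y3-y1) + x3(y1-y2)| / 2
= |0*(-7-13) + 13*(13--13) + 16*(-13--7)| / 2
= 121

121


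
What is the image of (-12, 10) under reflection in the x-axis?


Reflection across x-axis: (x, y) -> (x, -y)
(-12, 10) -> (-12, -10)

(-12, -10)


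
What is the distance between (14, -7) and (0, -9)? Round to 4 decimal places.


d = sqrt((0-14)^2 + (-9--7)^2) = 14.1421

14.1421


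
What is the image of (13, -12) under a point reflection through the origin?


Reflection through origin: (x, y) -> (-x, -y)
(13, -12) -> (-13, 12)

(-13, 12)


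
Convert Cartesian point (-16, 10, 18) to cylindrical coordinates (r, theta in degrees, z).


r = sqrt((-16)^2 + 10^2) = 18.868
theta = atan2(10, -16) = 147.9946 deg
z = 18

r = 18.868, theta = 147.9946 deg, z = 18


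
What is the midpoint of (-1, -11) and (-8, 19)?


Midpoint = ((-1+-8)/2, (-11+19)/2) = (-4.5, 4)

(-4.5, 4)


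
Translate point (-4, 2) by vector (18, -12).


Translation: (x+dx, y+dy) = (-4+18, 2+-12) = (14, -10)

(14, -10)


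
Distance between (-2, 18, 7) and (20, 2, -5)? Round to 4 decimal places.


d = sqrt((20--2)^2 + (2-18)^2 + (-5-7)^2) = 29.7321

29.7321


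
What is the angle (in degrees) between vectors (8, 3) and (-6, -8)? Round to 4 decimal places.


dot = 8*-6 + 3*-8 = -72
|u| = 8.544, |v| = 10
cos(angle) = -0.8427
angle = 147.4259 degrees

147.4259 degrees


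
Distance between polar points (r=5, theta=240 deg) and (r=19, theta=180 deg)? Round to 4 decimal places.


d = sqrt(r1^2 + r2^2 - 2*r1*r2*cos(t2-t1))
d = sqrt(5^2 + 19^2 - 2*5*19*cos(180-240)) = 17.0587

17.0587


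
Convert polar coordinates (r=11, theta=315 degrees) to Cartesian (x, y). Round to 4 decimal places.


x = 11 * cos(315) = 7.7782
y = 11 * sin(315) = -7.7782

(7.7782, -7.7782)


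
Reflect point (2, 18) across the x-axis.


Reflection across x-axis: (x, y) -> (x, -y)
(2, 18) -> (2, -18)

(2, -18)


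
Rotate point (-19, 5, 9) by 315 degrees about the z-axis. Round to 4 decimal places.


x' = -19*cos(315) - 5*sin(315) = -9.8995
y' = -19*sin(315) + 5*cos(315) = 16.9706
z' = 9

(-9.8995, 16.9706, 9)


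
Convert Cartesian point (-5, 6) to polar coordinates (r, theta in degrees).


r = sqrt((-5)^2 + 6^2) = 7.8102
theta = atan2(6, -5) = 129.8056 degrees

r = 7.8102, theta = 129.8056 degrees


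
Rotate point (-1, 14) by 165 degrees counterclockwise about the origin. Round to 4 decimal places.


x' = -1*cos(165) - 14*sin(165) = -2.6575
y' = -1*sin(165) + 14*cos(165) = -13.7818

(-2.6575, -13.7818)


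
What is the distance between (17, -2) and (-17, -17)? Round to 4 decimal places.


d = sqrt((-17-17)^2 + (-17--2)^2) = 37.1618

37.1618


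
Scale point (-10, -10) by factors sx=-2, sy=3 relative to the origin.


Scaling: (x*sx, y*sy) = (-10*-2, -10*3) = (20, -30)

(20, -30)


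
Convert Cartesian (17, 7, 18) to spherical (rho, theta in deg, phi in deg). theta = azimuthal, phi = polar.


rho = sqrt(17^2 + 7^2 + 18^2) = 25.7294
theta = atan2(7, 17) = 22.3801 deg
phi = acos(18/25.7294) = 45.6059 deg

rho = 25.7294, theta = 22.3801 deg, phi = 45.6059 deg


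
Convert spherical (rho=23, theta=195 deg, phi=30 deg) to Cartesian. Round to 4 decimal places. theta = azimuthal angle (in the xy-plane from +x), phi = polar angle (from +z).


x = 23 * sin(30) * cos(195) = -11.1081
y = 23 * sin(30) * sin(195) = -2.9764
z = 23 * cos(30) = 19.9186

(-11.1081, -2.9764, 19.9186)


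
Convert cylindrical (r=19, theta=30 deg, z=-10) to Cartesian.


x = 19 * cos(30) = 16.4545
y = 19 * sin(30) = 9.5
z = -10

(16.4545, 9.5, -10)


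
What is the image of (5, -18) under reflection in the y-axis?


Reflection across y-axis: (x, y) -> (-x, y)
(5, -18) -> (-5, -18)

(-5, -18)


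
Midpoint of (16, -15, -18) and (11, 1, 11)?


Midpoint = ((16+11)/2, (-15+1)/2, (-18+11)/2) = (13.5, -7, -3.5)

(13.5, -7, -3.5)


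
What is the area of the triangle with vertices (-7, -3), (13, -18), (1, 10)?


Area = |x1(y2-y3) + x2(y3-y1) + x3(y1-y2)| / 2
= |-7*(-18-10) + 13*(10--3) + 1*(-3--18)| / 2
= 190

190


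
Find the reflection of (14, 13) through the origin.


Reflection through origin: (x, y) -> (-x, -y)
(14, 13) -> (-14, -13)

(-14, -13)


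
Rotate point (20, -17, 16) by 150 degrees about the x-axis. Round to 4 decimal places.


x' = 20
y' = -17*cos(150) - 16*sin(150) = 6.7224
z' = -17*sin(150) + 16*cos(150) = -22.3564

(20, 6.7224, -22.3564)


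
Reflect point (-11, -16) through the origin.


Reflection through origin: (x, y) -> (-x, -y)
(-11, -16) -> (11, 16)

(11, 16)


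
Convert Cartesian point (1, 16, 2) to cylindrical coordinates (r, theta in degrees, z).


r = sqrt(1^2 + 16^2) = 16.0312
theta = atan2(16, 1) = 86.4237 deg
z = 2

r = 16.0312, theta = 86.4237 deg, z = 2


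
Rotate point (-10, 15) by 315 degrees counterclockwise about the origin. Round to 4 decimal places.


x' = -10*cos(315) - 15*sin(315) = 3.5355
y' = -10*sin(315) + 15*cos(315) = 17.6777

(3.5355, 17.6777)


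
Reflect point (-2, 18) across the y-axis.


Reflection across y-axis: (x, y) -> (-x, y)
(-2, 18) -> (2, 18)

(2, 18)


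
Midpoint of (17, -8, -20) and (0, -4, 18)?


Midpoint = ((17+0)/2, (-8+-4)/2, (-20+18)/2) = (8.5, -6, -1)

(8.5, -6, -1)


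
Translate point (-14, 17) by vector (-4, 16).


Translation: (x+dx, y+dy) = (-14+-4, 17+16) = (-18, 33)

(-18, 33)


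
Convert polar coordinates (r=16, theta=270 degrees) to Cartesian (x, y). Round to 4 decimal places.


x = 16 * cos(270) = 0
y = 16 * sin(270) = -16

(0, -16)


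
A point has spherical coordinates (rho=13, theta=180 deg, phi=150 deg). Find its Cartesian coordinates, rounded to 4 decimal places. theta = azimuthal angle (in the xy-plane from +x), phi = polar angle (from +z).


x = 13 * sin(150) * cos(180) = -6.5
y = 13 * sin(150) * sin(180) = 0
z = 13 * cos(150) = -11.2583

(-6.5, 0, -11.2583)


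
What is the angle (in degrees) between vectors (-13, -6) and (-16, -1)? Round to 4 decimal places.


dot = -13*-16 + -6*-1 = 214
|u| = 14.3178, |v| = 16.0312
cos(angle) = 0.9323
angle = 21.1988 degrees

21.1988 degrees


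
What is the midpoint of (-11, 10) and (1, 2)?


Midpoint = ((-11+1)/2, (10+2)/2) = (-5, 6)

(-5, 6)


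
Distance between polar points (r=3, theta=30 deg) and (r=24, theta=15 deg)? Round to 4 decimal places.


d = sqrt(r1^2 + r2^2 - 2*r1*r2*cos(t2-t1))
d = sqrt(3^2 + 24^2 - 2*3*24*cos(15-30)) = 21.1165

21.1165


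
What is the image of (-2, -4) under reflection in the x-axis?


Reflection across x-axis: (x, y) -> (x, -y)
(-2, -4) -> (-2, 4)

(-2, 4)


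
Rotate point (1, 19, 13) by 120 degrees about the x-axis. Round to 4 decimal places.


x' = 1
y' = 19*cos(120) - 13*sin(120) = -20.7583
z' = 19*sin(120) + 13*cos(120) = 9.9545

(1, -20.7583, 9.9545)


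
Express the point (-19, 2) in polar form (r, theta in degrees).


r = sqrt((-19)^2 + 2^2) = 19.105
theta = atan2(2, -19) = 173.991 degrees

r = 19.105, theta = 173.991 degrees


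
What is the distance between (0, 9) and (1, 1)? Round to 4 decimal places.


d = sqrt((1-0)^2 + (1-9)^2) = 8.0623

8.0623


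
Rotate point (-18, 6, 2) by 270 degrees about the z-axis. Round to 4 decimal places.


x' = -18*cos(270) - 6*sin(270) = 6
y' = -18*sin(270) + 6*cos(270) = 18
z' = 2

(6, 18, 2)


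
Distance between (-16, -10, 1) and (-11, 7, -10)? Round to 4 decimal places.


d = sqrt((-11--16)^2 + (7--10)^2 + (-10-1)^2) = 20.8567

20.8567


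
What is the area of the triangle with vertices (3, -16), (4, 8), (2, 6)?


Area = |x1(y2-y3) + x2(y3-y1) + x3(y1-y2)| / 2
= |3*(8-6) + 4*(6--16) + 2*(-16-8)| / 2
= 23

23


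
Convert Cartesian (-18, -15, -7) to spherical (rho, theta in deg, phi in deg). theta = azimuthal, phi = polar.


rho = sqrt((-18)^2 + (-15)^2 + (-7)^2) = 24.454
theta = atan2(-15, -18) = 219.8056 deg
phi = acos(-7/24.454) = 106.6337 deg

rho = 24.454, theta = 219.8056 deg, phi = 106.6337 deg


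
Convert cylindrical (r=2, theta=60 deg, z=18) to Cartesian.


x = 2 * cos(60) = 1
y = 2 * sin(60) = 1.7321
z = 18

(1, 1.7321, 18)


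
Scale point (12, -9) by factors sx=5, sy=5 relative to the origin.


Scaling: (x*sx, y*sy) = (12*5, -9*5) = (60, -45)

(60, -45)


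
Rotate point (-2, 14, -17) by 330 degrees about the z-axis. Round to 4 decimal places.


x' = -2*cos(330) - 14*sin(330) = 5.2679
y' = -2*sin(330) + 14*cos(330) = 13.1244
z' = -17

(5.2679, 13.1244, -17)


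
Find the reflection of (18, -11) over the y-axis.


Reflection across y-axis: (x, y) -> (-x, y)
(18, -11) -> (-18, -11)

(-18, -11)


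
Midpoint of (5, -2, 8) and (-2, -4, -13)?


Midpoint = ((5+-2)/2, (-2+-4)/2, (8+-13)/2) = (1.5, -3, -2.5)

(1.5, -3, -2.5)


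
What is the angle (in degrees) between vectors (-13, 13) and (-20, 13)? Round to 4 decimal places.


dot = -13*-20 + 13*13 = 429
|u| = 18.3848, |v| = 23.8537
cos(angle) = 0.9782
angle = 11.9761 degrees

11.9761 degrees


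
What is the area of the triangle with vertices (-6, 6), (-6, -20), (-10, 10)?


Area = |x1(y2-y3) + x2(y3-y1) + x3(y1-y2)| / 2
= |-6*(-20-10) + -6*(10-6) + -10*(6--20)| / 2
= 52

52


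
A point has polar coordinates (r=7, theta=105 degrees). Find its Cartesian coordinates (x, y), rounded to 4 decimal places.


x = 7 * cos(105) = -1.8117
y = 7 * sin(105) = 6.7615

(-1.8117, 6.7615)


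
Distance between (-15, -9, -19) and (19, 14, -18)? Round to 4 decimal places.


d = sqrt((19--15)^2 + (14--9)^2 + (-18--19)^2) = 41.0609

41.0609


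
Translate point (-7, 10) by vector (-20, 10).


Translation: (x+dx, y+dy) = (-7+-20, 10+10) = (-27, 20)

(-27, 20)


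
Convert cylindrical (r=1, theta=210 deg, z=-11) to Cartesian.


x = 1 * cos(210) = -0.866
y = 1 * sin(210) = -0.5
z = -11

(-0.866, -0.5, -11)


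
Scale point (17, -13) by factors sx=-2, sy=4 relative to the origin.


Scaling: (x*sx, y*sy) = (17*-2, -13*4) = (-34, -52)

(-34, -52)


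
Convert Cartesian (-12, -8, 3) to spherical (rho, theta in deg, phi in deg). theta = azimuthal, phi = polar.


rho = sqrt((-12)^2 + (-8)^2 + 3^2) = 14.7309
theta = atan2(-8, -12) = 213.6901 deg
phi = acos(3/14.7309) = 78.2493 deg

rho = 14.7309, theta = 213.6901 deg, phi = 78.2493 deg


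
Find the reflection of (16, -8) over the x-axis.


Reflection across x-axis: (x, y) -> (x, -y)
(16, -8) -> (16, 8)

(16, 8)


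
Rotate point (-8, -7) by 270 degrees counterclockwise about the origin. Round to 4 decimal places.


x' = -8*cos(270) - -7*sin(270) = -7
y' = -8*sin(270) + -7*cos(270) = 8

(-7, 8)


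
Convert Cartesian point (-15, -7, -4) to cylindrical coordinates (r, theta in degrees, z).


r = sqrt((-15)^2 + (-7)^2) = 16.5529
theta = atan2(-7, -15) = 205.0169 deg
z = -4

r = 16.5529, theta = 205.0169 deg, z = -4


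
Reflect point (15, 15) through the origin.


Reflection through origin: (x, y) -> (-x, -y)
(15, 15) -> (-15, -15)

(-15, -15)


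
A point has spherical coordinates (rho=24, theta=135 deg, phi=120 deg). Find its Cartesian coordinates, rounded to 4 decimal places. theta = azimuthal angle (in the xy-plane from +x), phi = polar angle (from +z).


x = 24 * sin(120) * cos(135) = -14.6969
y = 24 * sin(120) * sin(135) = 14.6969
z = 24 * cos(120) = -12

(-14.6969, 14.6969, -12)


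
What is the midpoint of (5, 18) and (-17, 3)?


Midpoint = ((5+-17)/2, (18+3)/2) = (-6, 10.5)

(-6, 10.5)


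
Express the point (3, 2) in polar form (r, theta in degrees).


r = sqrt(3^2 + 2^2) = 3.6056
theta = atan2(2, 3) = 33.6901 degrees

r = 3.6056, theta = 33.6901 degrees


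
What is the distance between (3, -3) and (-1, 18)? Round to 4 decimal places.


d = sqrt((-1-3)^2 + (18--3)^2) = 21.3776

21.3776


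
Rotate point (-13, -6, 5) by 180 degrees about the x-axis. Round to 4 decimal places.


x' = -13
y' = -6*cos(180) - 5*sin(180) = 6
z' = -6*sin(180) + 5*cos(180) = -5

(-13, 6, -5)


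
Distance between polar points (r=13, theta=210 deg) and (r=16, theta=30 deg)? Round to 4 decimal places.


d = sqrt(r1^2 + r2^2 - 2*r1*r2*cos(t2-t1))
d = sqrt(13^2 + 16^2 - 2*13*16*cos(30-210)) = 29

29


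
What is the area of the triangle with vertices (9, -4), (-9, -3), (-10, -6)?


Area = |x1(y2-y3) + x2(y3-y1) + x3(y1-y2)| / 2
= |9*(-3--6) + -9*(-6--4) + -10*(-4--3)| / 2
= 27.5

27.5


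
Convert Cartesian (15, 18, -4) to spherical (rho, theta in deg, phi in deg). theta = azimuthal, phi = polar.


rho = sqrt(15^2 + 18^2 + (-4)^2) = 23.7697
theta = atan2(18, 15) = 50.1944 deg
phi = acos(-4/23.7697) = 99.6879 deg

rho = 23.7697, theta = 50.1944 deg, phi = 99.6879 deg


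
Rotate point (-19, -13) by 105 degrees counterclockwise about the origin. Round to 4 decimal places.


x' = -19*cos(105) - -13*sin(105) = 17.4746
y' = -19*sin(105) + -13*cos(105) = -14.9879

(17.4746, -14.9879)


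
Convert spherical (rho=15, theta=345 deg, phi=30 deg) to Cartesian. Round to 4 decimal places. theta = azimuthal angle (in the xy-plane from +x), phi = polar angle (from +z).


x = 15 * sin(30) * cos(345) = 7.2444
y = 15 * sin(30) * sin(345) = -1.9411
z = 15 * cos(30) = 12.9904

(7.2444, -1.9411, 12.9904)


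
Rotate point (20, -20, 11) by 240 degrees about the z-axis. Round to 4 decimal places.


x' = 20*cos(240) - -20*sin(240) = -27.3205
y' = 20*sin(240) + -20*cos(240) = -7.3205
z' = 11

(-27.3205, -7.3205, 11)


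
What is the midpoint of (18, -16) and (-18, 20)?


Midpoint = ((18+-18)/2, (-16+20)/2) = (0, 2)

(0, 2)


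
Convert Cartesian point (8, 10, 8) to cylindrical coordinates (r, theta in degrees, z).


r = sqrt(8^2 + 10^2) = 12.8062
theta = atan2(10, 8) = 51.3402 deg
z = 8

r = 12.8062, theta = 51.3402 deg, z = 8


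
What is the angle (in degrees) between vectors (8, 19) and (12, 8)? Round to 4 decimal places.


dot = 8*12 + 19*8 = 248
|u| = 20.6155, |v| = 14.4222
cos(angle) = 0.8341
angle = 33.4763 degrees

33.4763 degrees


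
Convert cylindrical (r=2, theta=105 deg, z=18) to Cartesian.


x = 2 * cos(105) = -0.5176
y = 2 * sin(105) = 1.9319
z = 18

(-0.5176, 1.9319, 18)


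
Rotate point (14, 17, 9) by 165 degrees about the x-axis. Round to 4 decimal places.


x' = 14
y' = 17*cos(165) - 9*sin(165) = -18.7501
z' = 17*sin(165) + 9*cos(165) = -4.2934

(14, -18.7501, -4.2934)


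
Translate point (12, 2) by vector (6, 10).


Translation: (x+dx, y+dy) = (12+6, 2+10) = (18, 12)

(18, 12)


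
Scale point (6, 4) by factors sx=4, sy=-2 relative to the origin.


Scaling: (x*sx, y*sy) = (6*4, 4*-2) = (24, -8)

(24, -8)


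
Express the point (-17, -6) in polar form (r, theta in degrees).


r = sqrt((-17)^2 + (-6)^2) = 18.0278
theta = atan2(-6, -17) = 199.44 degrees

r = 18.0278, theta = 199.44 degrees


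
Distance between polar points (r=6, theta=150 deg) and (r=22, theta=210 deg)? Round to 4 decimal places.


d = sqrt(r1^2 + r2^2 - 2*r1*r2*cos(t2-t1))
d = sqrt(6^2 + 22^2 - 2*6*22*cos(210-150)) = 19.6977

19.6977


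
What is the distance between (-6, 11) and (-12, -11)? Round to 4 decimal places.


d = sqrt((-12--6)^2 + (-11-11)^2) = 22.8035

22.8035


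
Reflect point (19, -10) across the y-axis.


Reflection across y-axis: (x, y) -> (-x, y)
(19, -10) -> (-19, -10)

(-19, -10)


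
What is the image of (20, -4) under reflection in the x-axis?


Reflection across x-axis: (x, y) -> (x, -y)
(20, -4) -> (20, 4)

(20, 4)


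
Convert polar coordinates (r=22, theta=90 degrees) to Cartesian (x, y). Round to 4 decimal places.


x = 22 * cos(90) = 0
y = 22 * sin(90) = 22

(0, 22)


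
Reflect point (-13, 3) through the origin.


Reflection through origin: (x, y) -> (-x, -y)
(-13, 3) -> (13, -3)

(13, -3)


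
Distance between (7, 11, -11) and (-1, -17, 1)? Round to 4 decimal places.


d = sqrt((-1-7)^2 + (-17-11)^2 + (1--11)^2) = 31.496

31.496


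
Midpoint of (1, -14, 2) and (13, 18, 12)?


Midpoint = ((1+13)/2, (-14+18)/2, (2+12)/2) = (7, 2, 7)

(7, 2, 7)


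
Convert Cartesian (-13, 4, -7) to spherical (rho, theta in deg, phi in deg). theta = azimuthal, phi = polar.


rho = sqrt((-13)^2 + 4^2 + (-7)^2) = 15.2971
theta = atan2(4, -13) = 162.8973 deg
phi = acos(-7/15.2971) = 117.2326 deg

rho = 15.2971, theta = 162.8973 deg, phi = 117.2326 deg


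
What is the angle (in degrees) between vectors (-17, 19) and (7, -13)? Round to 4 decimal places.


dot = -17*7 + 19*-13 = -366
|u| = 25.4951, |v| = 14.7648
cos(angle) = -0.9723
angle = 166.4806 degrees

166.4806 degrees


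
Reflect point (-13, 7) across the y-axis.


Reflection across y-axis: (x, y) -> (-x, y)
(-13, 7) -> (13, 7)

(13, 7)


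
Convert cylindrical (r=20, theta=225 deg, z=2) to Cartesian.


x = 20 * cos(225) = -14.1421
y = 20 * sin(225) = -14.1421
z = 2

(-14.1421, -14.1421, 2)


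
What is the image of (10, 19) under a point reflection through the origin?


Reflection through origin: (x, y) -> (-x, -y)
(10, 19) -> (-10, -19)

(-10, -19)


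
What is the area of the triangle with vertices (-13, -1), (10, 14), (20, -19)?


Area = |x1(y2-y3) + x2(y3-y1) + x3(y1-y2)| / 2
= |-13*(14--19) + 10*(-19--1) + 20*(-1-14)| / 2
= 454.5

454.5


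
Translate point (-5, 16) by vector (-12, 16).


Translation: (x+dx, y+dy) = (-5+-12, 16+16) = (-17, 32)

(-17, 32)


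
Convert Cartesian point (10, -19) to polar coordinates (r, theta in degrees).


r = sqrt(10^2 + (-19)^2) = 21.4709
theta = atan2(-19, 10) = 297.7585 degrees

r = 21.4709, theta = 297.7585 degrees


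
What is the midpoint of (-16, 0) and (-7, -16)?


Midpoint = ((-16+-7)/2, (0+-16)/2) = (-11.5, -8)

(-11.5, -8)


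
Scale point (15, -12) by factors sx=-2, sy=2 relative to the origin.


Scaling: (x*sx, y*sy) = (15*-2, -12*2) = (-30, -24)

(-30, -24)


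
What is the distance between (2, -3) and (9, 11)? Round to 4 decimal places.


d = sqrt((9-2)^2 + (11--3)^2) = 15.6525

15.6525


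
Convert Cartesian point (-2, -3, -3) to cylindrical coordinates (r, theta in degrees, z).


r = sqrt((-2)^2 + (-3)^2) = 3.6056
theta = atan2(-3, -2) = 236.3099 deg
z = -3

r = 3.6056, theta = 236.3099 deg, z = -3


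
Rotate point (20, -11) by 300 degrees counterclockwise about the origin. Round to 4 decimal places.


x' = 20*cos(300) - -11*sin(300) = 0.4737
y' = 20*sin(300) + -11*cos(300) = -22.8205

(0.4737, -22.8205)


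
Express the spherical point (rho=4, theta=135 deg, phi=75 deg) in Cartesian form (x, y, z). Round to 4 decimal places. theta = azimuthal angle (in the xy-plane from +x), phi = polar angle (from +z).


x = 4 * sin(75) * cos(135) = -2.7321
y = 4 * sin(75) * sin(135) = 2.7321
z = 4 * cos(75) = 1.0353

(-2.7321, 2.7321, 1.0353)


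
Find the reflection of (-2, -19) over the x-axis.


Reflection across x-axis: (x, y) -> (x, -y)
(-2, -19) -> (-2, 19)

(-2, 19)


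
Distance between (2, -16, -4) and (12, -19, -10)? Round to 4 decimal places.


d = sqrt((12-2)^2 + (-19--16)^2 + (-10--4)^2) = 12.0416

12.0416


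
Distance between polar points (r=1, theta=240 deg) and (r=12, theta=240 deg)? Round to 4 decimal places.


d = sqrt(r1^2 + r2^2 - 2*r1*r2*cos(t2-t1))
d = sqrt(1^2 + 12^2 - 2*1*12*cos(240-240)) = 11

11


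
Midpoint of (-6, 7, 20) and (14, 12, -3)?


Midpoint = ((-6+14)/2, (7+12)/2, (20+-3)/2) = (4, 9.5, 8.5)

(4, 9.5, 8.5)


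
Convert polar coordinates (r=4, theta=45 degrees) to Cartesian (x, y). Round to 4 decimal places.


x = 4 * cos(45) = 2.8284
y = 4 * sin(45) = 2.8284

(2.8284, 2.8284)


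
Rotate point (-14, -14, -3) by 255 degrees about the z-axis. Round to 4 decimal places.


x' = -14*cos(255) - -14*sin(255) = -9.8995
y' = -14*sin(255) + -14*cos(255) = 17.1464
z' = -3

(-9.8995, 17.1464, -3)


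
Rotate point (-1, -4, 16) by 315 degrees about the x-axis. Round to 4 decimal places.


x' = -1
y' = -4*cos(315) - 16*sin(315) = 8.4853
z' = -4*sin(315) + 16*cos(315) = 14.1421

(-1, 8.4853, 14.1421)


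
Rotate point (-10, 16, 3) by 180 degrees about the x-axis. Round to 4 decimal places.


x' = -10
y' = 16*cos(180) - 3*sin(180) = -16
z' = 16*sin(180) + 3*cos(180) = -3

(-10, -16, -3)


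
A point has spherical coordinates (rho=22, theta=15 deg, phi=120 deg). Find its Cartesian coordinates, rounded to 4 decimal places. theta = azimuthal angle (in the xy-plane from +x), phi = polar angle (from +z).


x = 22 * sin(120) * cos(15) = 18.4034
y = 22 * sin(120) * sin(15) = 4.9312
z = 22 * cos(120) = -11

(18.4034, 4.9312, -11)


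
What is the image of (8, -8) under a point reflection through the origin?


Reflection through origin: (x, y) -> (-x, -y)
(8, -8) -> (-8, 8)

(-8, 8)


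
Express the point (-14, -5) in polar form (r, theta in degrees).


r = sqrt((-14)^2 + (-5)^2) = 14.8661
theta = atan2(-5, -14) = 199.6538 degrees

r = 14.8661, theta = 199.6538 degrees


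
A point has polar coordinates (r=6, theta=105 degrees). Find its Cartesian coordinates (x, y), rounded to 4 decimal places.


x = 6 * cos(105) = -1.5529
y = 6 * sin(105) = 5.7956

(-1.5529, 5.7956)


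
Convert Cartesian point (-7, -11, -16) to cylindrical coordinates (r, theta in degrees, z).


r = sqrt((-7)^2 + (-11)^2) = 13.0384
theta = atan2(-11, -7) = 237.5288 deg
z = -16

r = 13.0384, theta = 237.5288 deg, z = -16


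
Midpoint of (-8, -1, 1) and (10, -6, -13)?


Midpoint = ((-8+10)/2, (-1+-6)/2, (1+-13)/2) = (1, -3.5, -6)

(1, -3.5, -6)


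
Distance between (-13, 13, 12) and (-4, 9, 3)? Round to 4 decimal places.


d = sqrt((-4--13)^2 + (9-13)^2 + (3-12)^2) = 13.3417

13.3417


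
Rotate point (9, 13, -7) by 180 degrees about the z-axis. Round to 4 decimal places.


x' = 9*cos(180) - 13*sin(180) = -9
y' = 9*sin(180) + 13*cos(180) = -13
z' = -7

(-9, -13, -7)


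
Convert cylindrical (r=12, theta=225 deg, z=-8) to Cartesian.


x = 12 * cos(225) = -8.4853
y = 12 * sin(225) = -8.4853
z = -8

(-8.4853, -8.4853, -8)


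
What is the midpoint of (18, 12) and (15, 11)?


Midpoint = ((18+15)/2, (12+11)/2) = (16.5, 11.5)

(16.5, 11.5)


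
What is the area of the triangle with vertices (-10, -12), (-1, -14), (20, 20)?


Area = |x1(y2-y3) + x2(y3-y1) + x3(y1-y2)| / 2
= |-10*(-14-20) + -1*(20--12) + 20*(-12--14)| / 2
= 174

174


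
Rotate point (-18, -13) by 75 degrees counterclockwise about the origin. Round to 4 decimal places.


x' = -18*cos(75) - -13*sin(75) = 7.8983
y' = -18*sin(75) + -13*cos(75) = -20.7513

(7.8983, -20.7513)


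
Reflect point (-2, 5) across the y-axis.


Reflection across y-axis: (x, y) -> (-x, y)
(-2, 5) -> (2, 5)

(2, 5)


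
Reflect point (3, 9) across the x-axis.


Reflection across x-axis: (x, y) -> (x, -y)
(3, 9) -> (3, -9)

(3, -9)


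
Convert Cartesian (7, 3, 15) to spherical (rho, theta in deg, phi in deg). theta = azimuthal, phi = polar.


rho = sqrt(7^2 + 3^2 + 15^2) = 16.8226
theta = atan2(3, 7) = 23.1986 deg
phi = acos(15/16.8226) = 26.9177 deg

rho = 16.8226, theta = 23.1986 deg, phi = 26.9177 deg


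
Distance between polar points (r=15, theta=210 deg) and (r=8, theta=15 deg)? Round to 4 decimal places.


d = sqrt(r1^2 + r2^2 - 2*r1*r2*cos(t2-t1))
d = sqrt(15^2 + 8^2 - 2*15*8*cos(15-210)) = 22.8215

22.8215


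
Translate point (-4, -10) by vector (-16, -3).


Translation: (x+dx, y+dy) = (-4+-16, -10+-3) = (-20, -13)

(-20, -13)


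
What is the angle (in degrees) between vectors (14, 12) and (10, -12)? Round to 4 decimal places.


dot = 14*10 + 12*-12 = -4
|u| = 18.4391, |v| = 15.6205
cos(angle) = -0.0139
angle = 90.7957 degrees

90.7957 degrees


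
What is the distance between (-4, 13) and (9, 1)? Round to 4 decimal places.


d = sqrt((9--4)^2 + (1-13)^2) = 17.6918

17.6918


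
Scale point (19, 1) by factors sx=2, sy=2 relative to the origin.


Scaling: (x*sx, y*sy) = (19*2, 1*2) = (38, 2)

(38, 2)


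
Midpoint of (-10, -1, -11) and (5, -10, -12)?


Midpoint = ((-10+5)/2, (-1+-10)/2, (-11+-12)/2) = (-2.5, -5.5, -11.5)

(-2.5, -5.5, -11.5)


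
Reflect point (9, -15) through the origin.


Reflection through origin: (x, y) -> (-x, -y)
(9, -15) -> (-9, 15)

(-9, 15)


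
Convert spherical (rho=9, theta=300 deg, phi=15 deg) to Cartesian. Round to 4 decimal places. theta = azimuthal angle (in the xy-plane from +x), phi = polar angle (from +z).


x = 9 * sin(15) * cos(300) = 1.1647
y = 9 * sin(15) * sin(300) = -2.0173
z = 9 * cos(15) = 8.6933

(1.1647, -2.0173, 8.6933)


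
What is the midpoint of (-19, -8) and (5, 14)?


Midpoint = ((-19+5)/2, (-8+14)/2) = (-7, 3)

(-7, 3)


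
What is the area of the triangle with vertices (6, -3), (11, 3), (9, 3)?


Area = |x1(y2-y3) + x2(y3-y1) + x3(y1-y2)| / 2
= |6*(3-3) + 11*(3--3) + 9*(-3-3)| / 2
= 6

6


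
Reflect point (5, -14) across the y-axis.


Reflection across y-axis: (x, y) -> (-x, y)
(5, -14) -> (-5, -14)

(-5, -14)


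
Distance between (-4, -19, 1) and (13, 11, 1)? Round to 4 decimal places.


d = sqrt((13--4)^2 + (11--19)^2 + (1-1)^2) = 34.4819

34.4819


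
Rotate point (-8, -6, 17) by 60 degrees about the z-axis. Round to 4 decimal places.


x' = -8*cos(60) - -6*sin(60) = 1.1962
y' = -8*sin(60) + -6*cos(60) = -9.9282
z' = 17

(1.1962, -9.9282, 17)


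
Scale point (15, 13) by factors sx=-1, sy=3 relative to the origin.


Scaling: (x*sx, y*sy) = (15*-1, 13*3) = (-15, 39)

(-15, 39)


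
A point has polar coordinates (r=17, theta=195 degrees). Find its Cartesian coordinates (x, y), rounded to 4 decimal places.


x = 17 * cos(195) = -16.4207
y = 17 * sin(195) = -4.3999

(-16.4207, -4.3999)


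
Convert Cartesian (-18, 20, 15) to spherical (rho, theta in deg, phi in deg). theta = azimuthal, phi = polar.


rho = sqrt((-18)^2 + 20^2 + 15^2) = 30.8058
theta = atan2(20, -18) = 131.9872 deg
phi = acos(15/30.8058) = 60.8616 deg

rho = 30.8058, theta = 131.9872 deg, phi = 60.8616 deg


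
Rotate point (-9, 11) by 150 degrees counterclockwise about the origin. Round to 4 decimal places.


x' = -9*cos(150) - 11*sin(150) = 2.2942
y' = -9*sin(150) + 11*cos(150) = -14.0263

(2.2942, -14.0263)


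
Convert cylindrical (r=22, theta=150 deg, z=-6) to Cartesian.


x = 22 * cos(150) = -19.0526
y = 22 * sin(150) = 11
z = -6

(-19.0526, 11, -6)


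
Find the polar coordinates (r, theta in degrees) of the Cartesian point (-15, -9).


r = sqrt((-15)^2 + (-9)^2) = 17.4929
theta = atan2(-9, -15) = 210.9638 degrees

r = 17.4929, theta = 210.9638 degrees


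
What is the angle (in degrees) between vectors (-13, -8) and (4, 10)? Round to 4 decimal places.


dot = -13*4 + -8*10 = -132
|u| = 15.2643, |v| = 10.7703
cos(angle) = -0.8029
angle = 143.4089 degrees

143.4089 degrees


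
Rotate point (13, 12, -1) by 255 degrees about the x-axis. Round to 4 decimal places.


x' = 13
y' = 12*cos(255) - -1*sin(255) = -4.0718
z' = 12*sin(255) + -1*cos(255) = -11.3323

(13, -4.0718, -11.3323)


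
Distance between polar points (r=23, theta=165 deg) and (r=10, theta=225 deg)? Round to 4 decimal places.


d = sqrt(r1^2 + r2^2 - 2*r1*r2*cos(t2-t1))
d = sqrt(23^2 + 10^2 - 2*23*10*cos(225-165)) = 19.975

19.975


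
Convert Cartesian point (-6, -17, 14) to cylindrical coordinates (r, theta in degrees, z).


r = sqrt((-6)^2 + (-17)^2) = 18.0278
theta = atan2(-17, -6) = 250.56 deg
z = 14

r = 18.0278, theta = 250.56 deg, z = 14


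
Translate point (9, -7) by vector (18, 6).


Translation: (x+dx, y+dy) = (9+18, -7+6) = (27, -1)

(27, -1)


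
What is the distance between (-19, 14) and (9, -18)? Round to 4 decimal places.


d = sqrt((9--19)^2 + (-18-14)^2) = 42.5206

42.5206


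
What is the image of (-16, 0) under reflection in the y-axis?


Reflection across y-axis: (x, y) -> (-x, y)
(-16, 0) -> (16, 0)

(16, 0)


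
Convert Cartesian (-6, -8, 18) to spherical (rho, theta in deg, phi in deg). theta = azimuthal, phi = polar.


rho = sqrt((-6)^2 + (-8)^2 + 18^2) = 20.5913
theta = atan2(-8, -6) = 233.1301 deg
phi = acos(18/20.5913) = 29.0546 deg

rho = 20.5913, theta = 233.1301 deg, phi = 29.0546 deg


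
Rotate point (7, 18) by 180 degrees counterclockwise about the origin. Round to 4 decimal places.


x' = 7*cos(180) - 18*sin(180) = -7
y' = 7*sin(180) + 18*cos(180) = -18

(-7, -18)


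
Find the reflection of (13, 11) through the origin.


Reflection through origin: (x, y) -> (-x, -y)
(13, 11) -> (-13, -11)

(-13, -11)


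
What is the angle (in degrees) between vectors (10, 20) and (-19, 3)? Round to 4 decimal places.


dot = 10*-19 + 20*3 = -130
|u| = 22.3607, |v| = 19.2354
cos(angle) = -0.3022
angle = 107.5924 degrees

107.5924 degrees


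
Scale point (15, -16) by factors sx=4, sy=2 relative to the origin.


Scaling: (x*sx, y*sy) = (15*4, -16*2) = (60, -32)

(60, -32)


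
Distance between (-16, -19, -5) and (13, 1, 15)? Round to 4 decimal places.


d = sqrt((13--16)^2 + (1--19)^2 + (15--5)^2) = 40.5093

40.5093


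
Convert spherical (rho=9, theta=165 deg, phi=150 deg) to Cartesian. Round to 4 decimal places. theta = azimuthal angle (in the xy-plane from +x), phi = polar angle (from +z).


x = 9 * sin(150) * cos(165) = -4.3467
y = 9 * sin(150) * sin(165) = 1.1647
z = 9 * cos(150) = -7.7942

(-4.3467, 1.1647, -7.7942)


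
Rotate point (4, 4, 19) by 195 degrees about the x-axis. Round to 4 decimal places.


x' = 4
y' = 4*cos(195) - 19*sin(195) = 1.0539
z' = 4*sin(195) + 19*cos(195) = -19.3879

(4, 1.0539, -19.3879)


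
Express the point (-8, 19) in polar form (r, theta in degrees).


r = sqrt((-8)^2 + 19^2) = 20.6155
theta = atan2(19, -8) = 112.8337 degrees

r = 20.6155, theta = 112.8337 degrees


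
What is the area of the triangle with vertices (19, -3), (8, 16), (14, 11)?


Area = |x1(y2-y3) + x2(y3-y1) + x3(y1-y2)| / 2
= |19*(16-11) + 8*(11--3) + 14*(-3-16)| / 2
= 29.5

29.5


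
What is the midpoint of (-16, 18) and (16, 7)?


Midpoint = ((-16+16)/2, (18+7)/2) = (0, 12.5)

(0, 12.5)


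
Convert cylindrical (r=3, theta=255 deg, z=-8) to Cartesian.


x = 3 * cos(255) = -0.7765
y = 3 * sin(255) = -2.8978
z = -8

(-0.7765, -2.8978, -8)


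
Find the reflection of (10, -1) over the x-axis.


Reflection across x-axis: (x, y) -> (x, -y)
(10, -1) -> (10, 1)

(10, 1)


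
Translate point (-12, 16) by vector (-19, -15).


Translation: (x+dx, y+dy) = (-12+-19, 16+-15) = (-31, 1)

(-31, 1)


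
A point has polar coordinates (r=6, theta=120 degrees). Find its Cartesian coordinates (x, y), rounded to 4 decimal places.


x = 6 * cos(120) = -3
y = 6 * sin(120) = 5.1962

(-3, 5.1962)


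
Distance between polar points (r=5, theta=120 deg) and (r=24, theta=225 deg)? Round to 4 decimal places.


d = sqrt(r1^2 + r2^2 - 2*r1*r2*cos(t2-t1))
d = sqrt(5^2 + 24^2 - 2*5*24*cos(225-120)) = 25.751

25.751


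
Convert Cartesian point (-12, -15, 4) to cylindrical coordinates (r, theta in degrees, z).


r = sqrt((-12)^2 + (-15)^2) = 19.2094
theta = atan2(-15, -12) = 231.3402 deg
z = 4

r = 19.2094, theta = 231.3402 deg, z = 4


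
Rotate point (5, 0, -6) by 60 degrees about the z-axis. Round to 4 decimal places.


x' = 5*cos(60) - 0*sin(60) = 2.5
y' = 5*sin(60) + 0*cos(60) = 4.3301
z' = -6

(2.5, 4.3301, -6)


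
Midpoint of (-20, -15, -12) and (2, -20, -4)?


Midpoint = ((-20+2)/2, (-15+-20)/2, (-12+-4)/2) = (-9, -17.5, -8)

(-9, -17.5, -8)


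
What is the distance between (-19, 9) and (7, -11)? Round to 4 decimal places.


d = sqrt((7--19)^2 + (-11-9)^2) = 32.8024

32.8024


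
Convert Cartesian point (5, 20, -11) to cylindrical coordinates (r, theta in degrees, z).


r = sqrt(5^2 + 20^2) = 20.6155
theta = atan2(20, 5) = 75.9638 deg
z = -11

r = 20.6155, theta = 75.9638 deg, z = -11


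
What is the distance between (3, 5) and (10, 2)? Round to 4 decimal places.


d = sqrt((10-3)^2 + (2-5)^2) = 7.6158

7.6158


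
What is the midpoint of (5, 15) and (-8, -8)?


Midpoint = ((5+-8)/2, (15+-8)/2) = (-1.5, 3.5)

(-1.5, 3.5)


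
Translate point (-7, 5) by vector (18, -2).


Translation: (x+dx, y+dy) = (-7+18, 5+-2) = (11, 3)

(11, 3)


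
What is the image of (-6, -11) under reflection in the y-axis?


Reflection across y-axis: (x, y) -> (-x, y)
(-6, -11) -> (6, -11)

(6, -11)


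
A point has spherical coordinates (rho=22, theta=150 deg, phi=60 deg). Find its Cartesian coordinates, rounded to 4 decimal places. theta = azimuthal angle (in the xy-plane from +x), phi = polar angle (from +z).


x = 22 * sin(60) * cos(150) = -16.5
y = 22 * sin(60) * sin(150) = 9.5263
z = 22 * cos(60) = 11

(-16.5, 9.5263, 11)


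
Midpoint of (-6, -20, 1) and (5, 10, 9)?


Midpoint = ((-6+5)/2, (-20+10)/2, (1+9)/2) = (-0.5, -5, 5)

(-0.5, -5, 5)


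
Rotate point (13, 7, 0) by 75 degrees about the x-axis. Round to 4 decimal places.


x' = 13
y' = 7*cos(75) - 0*sin(75) = 1.8117
z' = 7*sin(75) + 0*cos(75) = 6.7615

(13, 1.8117, 6.7615)


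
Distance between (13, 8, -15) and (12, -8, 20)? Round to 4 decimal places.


d = sqrt((12-13)^2 + (-8-8)^2 + (20--15)^2) = 38.4968

38.4968


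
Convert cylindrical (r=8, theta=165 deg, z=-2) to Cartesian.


x = 8 * cos(165) = -7.7274
y = 8 * sin(165) = 2.0706
z = -2

(-7.7274, 2.0706, -2)


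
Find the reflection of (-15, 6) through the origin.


Reflection through origin: (x, y) -> (-x, -y)
(-15, 6) -> (15, -6)

(15, -6)


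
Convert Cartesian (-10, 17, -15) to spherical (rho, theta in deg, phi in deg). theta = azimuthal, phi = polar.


rho = sqrt((-10)^2 + 17^2 + (-15)^2) = 24.779
theta = atan2(17, -10) = 120.4655 deg
phi = acos(-15/24.779) = 127.2541 deg

rho = 24.779, theta = 120.4655 deg, phi = 127.2541 deg


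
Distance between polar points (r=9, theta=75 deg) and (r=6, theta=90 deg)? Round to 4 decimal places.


d = sqrt(r1^2 + r2^2 - 2*r1*r2*cos(t2-t1))
d = sqrt(9^2 + 6^2 - 2*9*6*cos(90-75)) = 3.5609

3.5609


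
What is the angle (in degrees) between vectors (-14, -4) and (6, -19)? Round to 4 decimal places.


dot = -14*6 + -4*-19 = -8
|u| = 14.5602, |v| = 19.9249
cos(angle) = -0.0276
angle = 91.5802 degrees

91.5802 degrees


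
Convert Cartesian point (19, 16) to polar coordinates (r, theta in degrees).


r = sqrt(19^2 + 16^2) = 24.8395
theta = atan2(16, 19) = 40.1009 degrees

r = 24.8395, theta = 40.1009 degrees


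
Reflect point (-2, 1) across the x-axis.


Reflection across x-axis: (x, y) -> (x, -y)
(-2, 1) -> (-2, -1)

(-2, -1)


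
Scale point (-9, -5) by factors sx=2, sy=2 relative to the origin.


Scaling: (x*sx, y*sy) = (-9*2, -5*2) = (-18, -10)

(-18, -10)


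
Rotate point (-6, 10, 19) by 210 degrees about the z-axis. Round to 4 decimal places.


x' = -6*cos(210) - 10*sin(210) = 10.1962
y' = -6*sin(210) + 10*cos(210) = -5.6603
z' = 19

(10.1962, -5.6603, 19)


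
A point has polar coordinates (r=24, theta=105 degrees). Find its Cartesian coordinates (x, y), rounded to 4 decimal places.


x = 24 * cos(105) = -6.2117
y = 24 * sin(105) = 23.1822

(-6.2117, 23.1822)


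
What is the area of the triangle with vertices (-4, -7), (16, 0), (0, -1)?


Area = |x1(y2-y3) + x2(y3-y1) + x3(y1-y2)| / 2
= |-4*(0--1) + 16*(-1--7) + 0*(-7-0)| / 2
= 46

46


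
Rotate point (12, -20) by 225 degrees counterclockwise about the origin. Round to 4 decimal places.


x' = 12*cos(225) - -20*sin(225) = -22.6274
y' = 12*sin(225) + -20*cos(225) = 5.6569

(-22.6274, 5.6569)


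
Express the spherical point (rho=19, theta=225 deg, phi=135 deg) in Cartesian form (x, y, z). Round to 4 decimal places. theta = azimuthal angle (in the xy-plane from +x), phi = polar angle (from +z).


x = 19 * sin(135) * cos(225) = -9.5
y = 19 * sin(135) * sin(225) = -9.5
z = 19 * cos(135) = -13.435

(-9.5, -9.5, -13.435)


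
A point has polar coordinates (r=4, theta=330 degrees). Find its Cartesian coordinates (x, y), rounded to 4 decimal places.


x = 4 * cos(330) = 3.4641
y = 4 * sin(330) = -2

(3.4641, -2)


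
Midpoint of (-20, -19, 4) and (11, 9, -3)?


Midpoint = ((-20+11)/2, (-19+9)/2, (4+-3)/2) = (-4.5, -5, 0.5)

(-4.5, -5, 0.5)


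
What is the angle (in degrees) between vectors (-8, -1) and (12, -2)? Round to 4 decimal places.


dot = -8*12 + -1*-2 = -94
|u| = 8.0623, |v| = 12.1655
cos(angle) = -0.9584
angle = 163.4127 degrees

163.4127 degrees


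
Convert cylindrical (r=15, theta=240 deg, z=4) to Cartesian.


x = 15 * cos(240) = -7.5
y = 15 * sin(240) = -12.9904
z = 4

(-7.5, -12.9904, 4)


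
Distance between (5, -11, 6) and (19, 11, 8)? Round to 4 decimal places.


d = sqrt((19-5)^2 + (11--11)^2 + (8-6)^2) = 26.1534

26.1534


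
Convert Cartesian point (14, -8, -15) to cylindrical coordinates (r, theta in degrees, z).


r = sqrt(14^2 + (-8)^2) = 16.1245
theta = atan2(-8, 14) = 330.2551 deg
z = -15

r = 16.1245, theta = 330.2551 deg, z = -15


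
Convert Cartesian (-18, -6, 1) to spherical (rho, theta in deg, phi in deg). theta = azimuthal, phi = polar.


rho = sqrt((-18)^2 + (-6)^2 + 1^2) = 19
theta = atan2(-6, -18) = 198.4349 deg
phi = acos(1/19) = 86.983 deg

rho = 19, theta = 198.4349 deg, phi = 86.983 deg


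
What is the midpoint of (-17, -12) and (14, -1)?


Midpoint = ((-17+14)/2, (-12+-1)/2) = (-1.5, -6.5)

(-1.5, -6.5)


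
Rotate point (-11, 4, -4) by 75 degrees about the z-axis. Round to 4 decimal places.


x' = -11*cos(75) - 4*sin(75) = -6.7107
y' = -11*sin(75) + 4*cos(75) = -9.5899
z' = -4

(-6.7107, -9.5899, -4)


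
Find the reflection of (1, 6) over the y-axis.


Reflection across y-axis: (x, y) -> (-x, y)
(1, 6) -> (-1, 6)

(-1, 6)


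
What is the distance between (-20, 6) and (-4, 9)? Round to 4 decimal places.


d = sqrt((-4--20)^2 + (9-6)^2) = 16.2788

16.2788


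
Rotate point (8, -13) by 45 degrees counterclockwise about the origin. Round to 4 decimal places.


x' = 8*cos(45) - -13*sin(45) = 14.8492
y' = 8*sin(45) + -13*cos(45) = -3.5355

(14.8492, -3.5355)


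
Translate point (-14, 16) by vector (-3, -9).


Translation: (x+dx, y+dy) = (-14+-3, 16+-9) = (-17, 7)

(-17, 7)


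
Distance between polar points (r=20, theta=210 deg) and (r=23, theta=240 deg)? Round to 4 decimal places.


d = sqrt(r1^2 + r2^2 - 2*r1*r2*cos(t2-t1))
d = sqrt(20^2 + 23^2 - 2*20*23*cos(240-210)) = 11.5003

11.5003


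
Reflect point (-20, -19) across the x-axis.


Reflection across x-axis: (x, y) -> (x, -y)
(-20, -19) -> (-20, 19)

(-20, 19)
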